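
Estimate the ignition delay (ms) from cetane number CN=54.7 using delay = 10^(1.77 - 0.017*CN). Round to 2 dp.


delay = 10^(1.77 - 0.017*CN)
Exponent = 1.77 - 0.017*54.7 = 0.8401
delay = 10^0.8401 = 6.92 ms


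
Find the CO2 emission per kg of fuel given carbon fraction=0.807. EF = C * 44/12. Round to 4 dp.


EF = C_frac * (M_CO2 / M_C)
EF = 0.807 * (44/12)
EF = 0.807 * 3.666667 = 2.9590 kg_CO2/kg_fuel


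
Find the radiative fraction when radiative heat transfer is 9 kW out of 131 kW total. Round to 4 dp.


f_rad = Q_rad / Q_total
f_rad = 9 / 131 = 0.0687


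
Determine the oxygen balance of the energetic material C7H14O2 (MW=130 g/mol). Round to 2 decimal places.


OB = -1600 * (2C + H/2 - O) / MW
Inner = 2*7 + 14/2 - 2 = 19.00
OB = -1600 * 19.00 / 130 = -233.85%


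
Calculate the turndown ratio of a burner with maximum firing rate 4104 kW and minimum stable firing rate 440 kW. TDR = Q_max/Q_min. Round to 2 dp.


TDR = Q_max / Q_min
TDR = 4104 / 440 = 9.33


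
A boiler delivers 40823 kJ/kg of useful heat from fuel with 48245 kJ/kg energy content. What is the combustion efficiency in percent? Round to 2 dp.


Efficiency = (Q_useful / Q_fuel) * 100
Efficiency = (40823 / 48245) * 100
Efficiency = 0.8462 * 100 = 84.62%


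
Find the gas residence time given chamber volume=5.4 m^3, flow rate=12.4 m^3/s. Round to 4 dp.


tau = V / Q_flow
tau = 5.4 / 12.4 = 0.4355 s


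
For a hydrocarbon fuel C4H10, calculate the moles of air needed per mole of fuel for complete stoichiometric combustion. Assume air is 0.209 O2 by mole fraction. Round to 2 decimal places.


Balanced combustion: C4H10 + 6.5 O2 -> 4 CO2 + 5 H2O
O2 needed = C + H/4 = 4 + 10/4 = 6.50 moles
Air moles = O2 / 0.209 = 6.50 / 0.209 = 31.10 moles air


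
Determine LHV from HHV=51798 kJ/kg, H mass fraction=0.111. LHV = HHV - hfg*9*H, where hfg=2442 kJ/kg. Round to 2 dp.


LHV = HHV - hfg * 9 * H
Water correction = 2442 * 9 * 0.111 = 2439.558 kJ/kg
LHV = 51798 - 2439.558 = 49358.44 kJ/kg


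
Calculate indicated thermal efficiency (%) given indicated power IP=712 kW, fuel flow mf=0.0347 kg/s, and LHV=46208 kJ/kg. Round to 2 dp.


eta_ith = (IP / (mf * LHV)) * 100
Denominator = 0.0347 * 46208 = 1603.4176 kW
eta_ith = (712 / 1603.4176) * 100 = 44.41%


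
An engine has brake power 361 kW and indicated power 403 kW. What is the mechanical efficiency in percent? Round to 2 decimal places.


eta_mech = (BP / IP) * 100
Ratio = 361 / 403 = 0.8958
eta_mech = 0.8958 * 100 = 89.58%


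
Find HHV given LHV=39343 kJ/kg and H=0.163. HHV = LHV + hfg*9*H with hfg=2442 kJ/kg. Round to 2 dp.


HHV = LHV + hfg * 9 * H
Water addition = 2442 * 9 * 0.163 = 3582.414 kJ/kg
HHV = 39343 + 3582.414 = 42925.41 kJ/kg


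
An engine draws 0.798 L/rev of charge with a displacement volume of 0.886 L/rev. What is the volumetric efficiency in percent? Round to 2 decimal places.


eta_v = (V_actual / V_disp) * 100
Ratio = 0.798 / 0.886 = 0.9007
eta_v = 0.9007 * 100 = 90.07%


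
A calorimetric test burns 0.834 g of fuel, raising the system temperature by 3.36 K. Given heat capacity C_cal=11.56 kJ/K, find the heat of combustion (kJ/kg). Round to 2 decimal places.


Hc = C_cal * delta_T / m_fuel
Q_released = 11.56 * 3.36 = 38.8416 kJ
m_fuel = 0.834 g = 0.834/1000 kg = 0.000834 kg
Hc = 38.8416 / 0.000834 = 46572.66 kJ/kg


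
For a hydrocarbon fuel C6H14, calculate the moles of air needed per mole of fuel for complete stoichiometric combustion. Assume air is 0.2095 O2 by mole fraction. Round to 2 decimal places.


Balanced combustion: C6H14 + 9.5 O2 -> 6 CO2 + 7 H2O
O2 needed = C + H/4 = 6 + 14/4 = 9.50 moles
Air moles = O2 / 0.2095 = 9.50 / 0.2095 = 45.35 moles air


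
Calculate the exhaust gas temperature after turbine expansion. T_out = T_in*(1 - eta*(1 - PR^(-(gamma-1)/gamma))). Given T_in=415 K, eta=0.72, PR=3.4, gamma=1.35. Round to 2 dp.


T_out = T_in * (1 - eta * (1 - PR^(-(gamma-1)/gamma)))
Exponent = -(1.35-1)/1.35 = -0.25925926
PR^exp = 3.4^(-0.25925926) = 0.72813041
Factor = 1 - 0.72*(1 - 0.72813041) = 0.80425390
T_out = 415 * 0.80425390 = 333.77 K


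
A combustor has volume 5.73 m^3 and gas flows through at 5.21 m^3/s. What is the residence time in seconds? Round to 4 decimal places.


tau = V / Q_flow
tau = 5.73 / 5.21 = 1.0998 s


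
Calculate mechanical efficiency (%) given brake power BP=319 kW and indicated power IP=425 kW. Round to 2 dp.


eta_mech = (BP / IP) * 100
Ratio = 319 / 425 = 0.7506
eta_mech = 0.7506 * 100 = 75.06%


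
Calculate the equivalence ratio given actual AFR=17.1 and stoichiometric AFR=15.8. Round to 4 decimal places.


phi = AFR_stoich / AFR_actual
phi = 15.8 / 17.1 = 0.9240


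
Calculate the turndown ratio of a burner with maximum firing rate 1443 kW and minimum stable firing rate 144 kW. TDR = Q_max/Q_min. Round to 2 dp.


TDR = Q_max / Q_min
TDR = 1443 / 144 = 10.02


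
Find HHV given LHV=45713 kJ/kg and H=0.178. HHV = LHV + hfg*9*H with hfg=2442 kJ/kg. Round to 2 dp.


HHV = LHV + hfg * 9 * H
Water addition = 2442 * 9 * 0.178 = 3912.084 kJ/kg
HHV = 45713 + 3912.084 = 49625.08 kJ/kg


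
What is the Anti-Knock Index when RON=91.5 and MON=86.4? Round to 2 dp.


AKI = (RON + MON) / 2
AKI = (91.5 + 86.4) / 2
AKI = 177.9 / 2 = 88.95


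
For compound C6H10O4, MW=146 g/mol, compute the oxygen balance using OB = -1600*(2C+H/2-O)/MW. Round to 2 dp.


OB = -1600 * (2C + H/2 - O) / MW
Inner = 2*6 + 10/2 - 4 = 13.00
OB = -1600 * 13.00 / 146 = -142.47%


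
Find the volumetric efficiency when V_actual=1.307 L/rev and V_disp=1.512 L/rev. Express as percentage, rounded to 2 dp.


eta_v = (V_actual / V_disp) * 100
Ratio = 1.307 / 1.512 = 0.8644
eta_v = 0.8644 * 100 = 86.44%


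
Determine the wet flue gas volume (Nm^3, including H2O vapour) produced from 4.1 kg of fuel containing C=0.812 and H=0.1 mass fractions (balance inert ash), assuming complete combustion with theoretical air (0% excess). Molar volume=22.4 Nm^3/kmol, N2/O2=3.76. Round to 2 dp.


Per kg fuel: CO2 = (C/12 kmol)*22.4 = (0.812/12)*22.4 = 1.51573 Nm^3
Per kg fuel: H2O = (H/2 kmol)*22.4 = (0.1/2)*22.4 = 1.12000 Nm^3
O2 needed per kg fuel = C/12 + H/4 = 0.812/12 + 0.1/4 = 0.09266667 kmol
Per kg fuel: N2 = O2*3.76*22.4 = 0.09266667*3.76*22.4 = 7.80476 Nm^3
Total per kg = 1.51573 + 1.12000 + 7.80476 = 10.44049 Nm^3
Total = 10.44049 * 4.1 = 42.81 Nm^3


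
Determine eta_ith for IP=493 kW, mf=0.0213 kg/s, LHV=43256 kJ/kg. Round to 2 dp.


eta_ith = (IP / (mf * LHV)) * 100
Denominator = 0.0213 * 43256 = 921.3528 kW
eta_ith = (493 / 921.3528) * 100 = 53.51%


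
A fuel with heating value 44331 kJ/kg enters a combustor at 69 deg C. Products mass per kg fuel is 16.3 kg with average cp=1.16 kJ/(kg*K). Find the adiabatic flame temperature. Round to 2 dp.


T_ad = T_in + Hc / (m_p * cp)
Denominator = 16.3 * 1.16 = 18.9080
Temperature rise = 44331 / 18.9080 = 2344.56 K
T_ad = 69 + 2344.56 = 2413.56 deg C


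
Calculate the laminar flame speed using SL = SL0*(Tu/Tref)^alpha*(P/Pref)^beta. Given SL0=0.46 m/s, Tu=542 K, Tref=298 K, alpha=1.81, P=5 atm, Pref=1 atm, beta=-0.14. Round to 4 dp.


SL = SL0 * (Tu/Tref)^alpha * (P/Pref)^beta
T ratio = 542/298 = 1.81879195
(T ratio)^alpha = 1.81879195^1.81 = 2.952618
(P/Pref)^beta = 5^(-0.14) = 0.798260
SL = 0.46 * 2.952618 * 0.798260 = 1.0842 m/s


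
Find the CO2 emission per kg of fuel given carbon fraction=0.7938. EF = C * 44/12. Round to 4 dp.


EF = C_frac * (M_CO2 / M_C)
EF = 0.7938 * (44/12)
EF = 0.7938 * 3.666667 = 2.9106 kg_CO2/kg_fuel


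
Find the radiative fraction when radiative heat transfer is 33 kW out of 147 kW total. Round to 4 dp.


f_rad = Q_rad / Q_total
f_rad = 33 / 147 = 0.2245


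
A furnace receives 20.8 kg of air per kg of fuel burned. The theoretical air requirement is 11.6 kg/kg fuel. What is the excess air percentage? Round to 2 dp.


Excess air = actual - stoichiometric = 20.8 - 11.6 = 9.20 kg/kg fuel
Excess air % = (excess / stoich) * 100 = (9.20 / 11.6) * 100 = 79.31%


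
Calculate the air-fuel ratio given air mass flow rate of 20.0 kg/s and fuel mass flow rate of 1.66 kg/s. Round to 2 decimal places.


AFR = m_air / m_fuel
AFR = 20.0 / 1.66 = 12.05


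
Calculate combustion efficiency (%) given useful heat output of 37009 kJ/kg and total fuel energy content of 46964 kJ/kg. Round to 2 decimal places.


Efficiency = (Q_useful / Q_fuel) * 100
Efficiency = (37009 / 46964) * 100
Efficiency = 0.7880 * 100 = 78.80%


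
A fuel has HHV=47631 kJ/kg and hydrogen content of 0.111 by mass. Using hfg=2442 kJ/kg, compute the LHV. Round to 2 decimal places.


LHV = HHV - hfg * 9 * H
Water correction = 2442 * 9 * 0.111 = 2439.558 kJ/kg
LHV = 47631 - 2439.558 = 45191.44 kJ/kg


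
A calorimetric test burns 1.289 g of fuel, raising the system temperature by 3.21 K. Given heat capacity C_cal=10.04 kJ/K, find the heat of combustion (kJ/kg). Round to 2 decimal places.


Hc = C_cal * delta_T / m_fuel
Q_released = 10.04 * 3.21 = 32.2284 kJ
m_fuel = 1.289 g = 1.289/1000 kg = 0.001289 kg
Hc = 32.2284 / 0.001289 = 25002.64 kJ/kg


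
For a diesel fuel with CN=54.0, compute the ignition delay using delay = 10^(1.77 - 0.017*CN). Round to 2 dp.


delay = 10^(1.77 - 0.017*CN)
Exponent = 1.77 - 0.017*54.0 = 0.8520
delay = 10^0.8520 = 7.11 ms


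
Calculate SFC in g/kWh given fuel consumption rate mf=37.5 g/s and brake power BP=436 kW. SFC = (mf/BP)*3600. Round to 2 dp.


SFC = (mf / BP) * 3600
Rate = 37.5 / 436 = 0.086009 g/(s*kW)
SFC = 0.086009 * 3600 = 309.63 g/kWh


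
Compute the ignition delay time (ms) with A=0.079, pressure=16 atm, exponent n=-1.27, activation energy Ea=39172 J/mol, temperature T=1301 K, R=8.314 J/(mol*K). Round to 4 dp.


tau = A * P^n * exp(Ea/(R*T))
P^n = 16^(-1.27) = 0.02956430
Ea/(R*T) = 39172/(8.314*1301) = 3.621499
exp(Ea/(R*T)) = 37.393597
tau = 0.079 * 0.02956430 * 37.393597 = 0.0873 ms


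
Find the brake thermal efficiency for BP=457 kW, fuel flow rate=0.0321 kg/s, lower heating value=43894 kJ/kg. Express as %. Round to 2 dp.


eta_BTE = (BP / (mf * LHV)) * 100
Denominator = 0.0321 * 43894 = 1408.9974 kW
eta_BTE = (457 / 1408.9974) * 100 = 32.43%


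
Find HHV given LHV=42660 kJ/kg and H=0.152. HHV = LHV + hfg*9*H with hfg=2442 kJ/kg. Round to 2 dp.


HHV = LHV + hfg * 9 * H
Water addition = 2442 * 9 * 0.152 = 3340.656 kJ/kg
HHV = 42660 + 3340.656 = 46000.66 kJ/kg


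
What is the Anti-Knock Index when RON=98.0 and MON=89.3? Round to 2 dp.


AKI = (RON + MON) / 2
AKI = (98.0 + 89.3) / 2
AKI = 187.3 / 2 = 93.65


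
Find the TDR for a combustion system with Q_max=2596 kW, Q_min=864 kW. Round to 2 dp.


TDR = Q_max / Q_min
TDR = 2596 / 864 = 3.00


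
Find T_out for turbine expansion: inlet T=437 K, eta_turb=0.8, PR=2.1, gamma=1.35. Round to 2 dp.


T_out = T_in * (1 - eta * (1 - PR^(-(gamma-1)/gamma)))
Exponent = -(1.35-1)/1.35 = -0.25925926
PR^exp = 2.1^(-0.25925926) = 0.82501466
Factor = 1 - 0.8*(1 - 0.82501466) = 0.86001173
T_out = 437 * 0.86001173 = 375.83 K


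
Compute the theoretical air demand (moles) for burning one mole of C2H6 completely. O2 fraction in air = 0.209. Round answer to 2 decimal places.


Balanced combustion: C2H6 + 3.5 O2 -> 2 CO2 + 3 H2O
O2 needed = C + H/4 = 2 + 6/4 = 3.50 moles
Air moles = O2 / 0.209 = 3.50 / 0.209 = 16.75 moles air


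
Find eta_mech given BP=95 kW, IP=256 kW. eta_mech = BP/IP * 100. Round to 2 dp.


eta_mech = (BP / IP) * 100
Ratio = 95 / 256 = 0.3711
eta_mech = 0.3711 * 100 = 37.11%


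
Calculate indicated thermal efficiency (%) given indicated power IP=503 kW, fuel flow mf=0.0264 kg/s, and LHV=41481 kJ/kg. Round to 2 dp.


eta_ith = (IP / (mf * LHV)) * 100
Denominator = 0.0264 * 41481 = 1095.0984 kW
eta_ith = (503 / 1095.0984) * 100 = 45.93%


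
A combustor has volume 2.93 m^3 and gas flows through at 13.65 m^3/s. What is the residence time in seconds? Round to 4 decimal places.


tau = V / Q_flow
tau = 2.93 / 13.65 = 0.2147 s


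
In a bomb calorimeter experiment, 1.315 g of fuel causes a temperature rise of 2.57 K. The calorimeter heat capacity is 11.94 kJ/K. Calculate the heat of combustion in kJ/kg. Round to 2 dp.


Hc = C_cal * delta_T / m_fuel
Q_released = 11.94 * 2.57 = 30.6858 kJ
m_fuel = 1.315 g = 1.315/1000 kg = 0.001315 kg
Hc = 30.6858 / 0.001315 = 23335.21 kJ/kg


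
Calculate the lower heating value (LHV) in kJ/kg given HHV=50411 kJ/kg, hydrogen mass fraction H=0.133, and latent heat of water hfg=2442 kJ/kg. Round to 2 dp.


LHV = HHV - hfg * 9 * H
Water correction = 2442 * 9 * 0.133 = 2923.074 kJ/kg
LHV = 50411 - 2923.074 = 47487.93 kJ/kg


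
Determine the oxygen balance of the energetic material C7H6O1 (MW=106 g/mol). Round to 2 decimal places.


OB = -1600 * (2C + H/2 - O) / MW
Inner = 2*7 + 6/2 - 1 = 16.00
OB = -1600 * 16.00 / 106 = -241.51%


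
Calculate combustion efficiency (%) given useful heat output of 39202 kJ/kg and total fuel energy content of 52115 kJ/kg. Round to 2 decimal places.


Efficiency = (Q_useful / Q_fuel) * 100
Efficiency = (39202 / 52115) * 100
Efficiency = 0.7522 * 100 = 75.22%


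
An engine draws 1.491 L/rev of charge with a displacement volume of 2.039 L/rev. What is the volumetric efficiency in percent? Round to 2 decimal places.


eta_v = (V_actual / V_disp) * 100
Ratio = 1.491 / 2.039 = 0.7312
eta_v = 0.7312 * 100 = 73.12%


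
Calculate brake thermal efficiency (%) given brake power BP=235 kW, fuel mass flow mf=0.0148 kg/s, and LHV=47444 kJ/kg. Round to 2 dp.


eta_BTE = (BP / (mf * LHV)) * 100
Denominator = 0.0148 * 47444 = 702.1712 kW
eta_BTE = (235 / 702.1712) * 100 = 33.47%


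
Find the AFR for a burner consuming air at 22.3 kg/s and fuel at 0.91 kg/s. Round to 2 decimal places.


AFR = m_air / m_fuel
AFR = 22.3 / 0.91 = 24.51


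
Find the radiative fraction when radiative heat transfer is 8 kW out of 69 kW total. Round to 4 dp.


f_rad = Q_rad / Q_total
f_rad = 8 / 69 = 0.1159


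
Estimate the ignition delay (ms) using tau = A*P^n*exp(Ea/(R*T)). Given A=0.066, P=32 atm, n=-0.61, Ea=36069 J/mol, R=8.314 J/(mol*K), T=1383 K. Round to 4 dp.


tau = A * P^n * exp(Ea/(R*T))
P^n = 32^(-0.61) = 0.12074204
Ea/(R*T) = 36069/(8.314*1383) = 3.136909
exp(Ea/(R*T)) = 23.032560
tau = 0.066 * 0.12074204 * 23.032560 = 0.1835 ms


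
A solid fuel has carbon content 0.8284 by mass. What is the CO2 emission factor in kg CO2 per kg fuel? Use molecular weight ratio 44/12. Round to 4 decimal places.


EF = C_frac * (M_CO2 / M_C)
EF = 0.8284 * (44/12)
EF = 0.8284 * 3.666667 = 3.0375 kg_CO2/kg_fuel


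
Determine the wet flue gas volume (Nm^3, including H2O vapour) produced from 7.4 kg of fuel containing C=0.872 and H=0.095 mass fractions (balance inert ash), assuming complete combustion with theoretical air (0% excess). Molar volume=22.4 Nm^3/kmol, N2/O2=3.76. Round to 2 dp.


Per kg fuel: CO2 = (C/12 kmol)*22.4 = (0.872/12)*22.4 = 1.62773 Nm^3
Per kg fuel: H2O = (H/2 kmol)*22.4 = (0.095/2)*22.4 = 1.06400 Nm^3
O2 needed per kg fuel = C/12 + H/4 = 0.872/12 + 0.095/4 = 0.09641667 kmol
Per kg fuel: N2 = O2*3.76*22.4 = 0.09641667*3.76*22.4 = 8.12060 Nm^3
Total per kg = 1.62773 + 1.06400 + 8.12060 = 10.81233 Nm^3
Total = 10.81233 * 7.4 = 80.01 Nm^3


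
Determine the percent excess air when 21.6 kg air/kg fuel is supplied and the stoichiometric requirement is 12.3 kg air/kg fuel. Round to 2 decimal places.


Excess air = actual - stoichiometric = 21.6 - 12.3 = 9.30 kg/kg fuel
Excess air % = (excess / stoich) * 100 = (9.30 / 12.3) * 100 = 75.61%


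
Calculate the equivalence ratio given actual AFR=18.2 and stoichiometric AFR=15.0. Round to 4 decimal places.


phi = AFR_stoich / AFR_actual
phi = 15.0 / 18.2 = 0.8242


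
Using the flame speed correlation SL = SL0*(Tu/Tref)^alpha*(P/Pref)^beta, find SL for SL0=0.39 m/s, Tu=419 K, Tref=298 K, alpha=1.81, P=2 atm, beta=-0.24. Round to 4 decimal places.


SL = SL0 * (Tu/Tref)^alpha * (P/Pref)^beta
T ratio = 419/298 = 1.40604027
(T ratio)^alpha = 1.40604027^1.81 = 1.853002
(P/Pref)^beta = 2^(-0.24) = 0.846745
SL = 0.39 * 1.853002 * 0.846745 = 0.6119 m/s


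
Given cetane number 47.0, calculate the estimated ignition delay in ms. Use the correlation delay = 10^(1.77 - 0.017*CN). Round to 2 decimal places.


delay = 10^(1.77 - 0.017*CN)
Exponent = 1.77 - 0.017*47.0 = 0.9710
delay = 10^0.9710 = 9.35 ms


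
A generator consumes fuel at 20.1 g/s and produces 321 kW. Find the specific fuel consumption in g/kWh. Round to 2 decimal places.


SFC = (mf / BP) * 3600
Rate = 20.1 / 321 = 0.062617 g/(s*kW)
SFC = 0.062617 * 3600 = 225.42 g/kWh


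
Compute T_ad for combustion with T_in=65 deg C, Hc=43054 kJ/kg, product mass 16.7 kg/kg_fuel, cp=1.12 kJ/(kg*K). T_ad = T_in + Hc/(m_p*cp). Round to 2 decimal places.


T_ad = T_in + Hc / (m_p * cp)
Denominator = 16.7 * 1.12 = 18.7040
Temperature rise = 43054 / 18.7040 = 2301.86 K
T_ad = 65 + 2301.86 = 2366.86 deg C


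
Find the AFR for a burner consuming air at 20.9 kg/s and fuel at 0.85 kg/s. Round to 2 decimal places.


AFR = m_air / m_fuel
AFR = 20.9 / 0.85 = 24.59


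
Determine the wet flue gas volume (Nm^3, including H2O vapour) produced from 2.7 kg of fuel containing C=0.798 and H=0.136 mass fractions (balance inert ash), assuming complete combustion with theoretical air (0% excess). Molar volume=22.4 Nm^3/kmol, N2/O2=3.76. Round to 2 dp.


Per kg fuel: CO2 = (C/12 kmol)*22.4 = (0.798/12)*22.4 = 1.48960 Nm^3
Per kg fuel: H2O = (H/2 kmol)*22.4 = (0.136/2)*22.4 = 1.52320 Nm^3
O2 needed per kg fuel = C/12 + H/4 = 0.798/12 + 0.136/4 = 0.10050000 kmol
Per kg fuel: N2 = O2*3.76*22.4 = 0.10050000*3.76*22.4 = 8.46451 Nm^3
Total per kg = 1.48960 + 1.52320 + 8.46451 = 11.47731 Nm^3
Total = 11.47731 * 2.7 = 30.99 Nm^3


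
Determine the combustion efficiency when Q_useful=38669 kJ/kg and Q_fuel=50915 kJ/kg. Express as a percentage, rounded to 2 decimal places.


Efficiency = (Q_useful / Q_fuel) * 100
Efficiency = (38669 / 50915) * 100
Efficiency = 0.7595 * 100 = 75.95%


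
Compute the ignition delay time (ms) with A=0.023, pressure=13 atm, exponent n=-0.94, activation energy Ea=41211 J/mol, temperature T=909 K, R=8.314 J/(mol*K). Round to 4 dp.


tau = A * P^n * exp(Ea/(R*T))
P^n = 13^(-0.94) = 0.08972082
Ea/(R*T) = 41211/(8.314*909) = 5.453047
exp(Ea/(R*T)) = 233.468487
tau = 0.023 * 0.08972082 * 233.468487 = 0.4818 ms


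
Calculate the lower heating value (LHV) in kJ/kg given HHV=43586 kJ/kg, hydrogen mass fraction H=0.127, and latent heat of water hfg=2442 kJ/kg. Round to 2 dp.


LHV = HHV - hfg * 9 * H
Water correction = 2442 * 9 * 0.127 = 2791.206 kJ/kg
LHV = 43586 - 2791.206 = 40794.79 kJ/kg


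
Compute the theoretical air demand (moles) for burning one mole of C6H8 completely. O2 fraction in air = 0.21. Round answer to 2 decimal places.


Balanced combustion: C6H8 + 8 O2 -> 6 CO2 + 4 H2O
O2 needed = C + H/4 = 6 + 8/4 = 8.00 moles
Air moles = O2 / 0.21 = 8.00 / 0.21 = 38.10 moles air


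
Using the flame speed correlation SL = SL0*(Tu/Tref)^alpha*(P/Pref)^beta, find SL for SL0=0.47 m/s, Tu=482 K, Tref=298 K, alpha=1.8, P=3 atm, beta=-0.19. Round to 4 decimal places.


SL = SL0 * (Tu/Tref)^alpha * (P/Pref)^beta
T ratio = 482/298 = 1.61744966
(T ratio)^alpha = 1.61744966^1.8 = 2.376268
(P/Pref)^beta = 3^(-0.19) = 0.811609
SL = 0.47 * 2.376268 * 0.811609 = 0.9064 m/s


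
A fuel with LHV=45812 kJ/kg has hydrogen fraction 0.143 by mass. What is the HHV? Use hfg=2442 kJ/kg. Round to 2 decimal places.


HHV = LHV + hfg * 9 * H
Water addition = 2442 * 9 * 0.143 = 3142.854 kJ/kg
HHV = 45812 + 3142.854 = 48954.85 kJ/kg


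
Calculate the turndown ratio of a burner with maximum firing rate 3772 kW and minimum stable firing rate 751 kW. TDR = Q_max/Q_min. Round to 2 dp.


TDR = Q_max / Q_min
TDR = 3772 / 751 = 5.02


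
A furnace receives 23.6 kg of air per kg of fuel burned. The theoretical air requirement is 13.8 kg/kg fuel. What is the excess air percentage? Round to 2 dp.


Excess air = actual - stoichiometric = 23.6 - 13.8 = 9.80 kg/kg fuel
Excess air % = (excess / stoich) * 100 = (9.80 / 13.8) * 100 = 71.01%


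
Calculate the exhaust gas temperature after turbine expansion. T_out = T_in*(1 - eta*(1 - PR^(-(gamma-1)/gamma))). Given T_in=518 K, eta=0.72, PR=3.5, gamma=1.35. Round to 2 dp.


T_out = T_in * (1 - eta * (1 - PR^(-(gamma-1)/gamma)))
Exponent = -(1.35-1)/1.35 = -0.25925926
PR^exp = 3.5^(-0.25925926) = 0.72267881
Factor = 1 - 0.72*(1 - 0.72267881) = 0.80032874
T_out = 518 * 0.80032874 = 414.57 K


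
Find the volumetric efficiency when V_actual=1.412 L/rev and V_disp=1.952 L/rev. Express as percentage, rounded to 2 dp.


eta_v = (V_actual / V_disp) * 100
Ratio = 1.412 / 1.952 = 0.7234
eta_v = 0.7234 * 100 = 72.34%


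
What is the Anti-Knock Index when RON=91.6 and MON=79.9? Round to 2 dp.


AKI = (RON + MON) / 2
AKI = (91.6 + 79.9) / 2
AKI = 171.5 / 2 = 85.75


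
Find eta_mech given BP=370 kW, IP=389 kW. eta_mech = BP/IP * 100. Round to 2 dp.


eta_mech = (BP / IP) * 100
Ratio = 370 / 389 = 0.9512
eta_mech = 0.9512 * 100 = 95.12%


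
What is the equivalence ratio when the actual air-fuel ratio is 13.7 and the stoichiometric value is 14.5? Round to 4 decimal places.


phi = AFR_stoich / AFR_actual
phi = 14.5 / 13.7 = 1.0584


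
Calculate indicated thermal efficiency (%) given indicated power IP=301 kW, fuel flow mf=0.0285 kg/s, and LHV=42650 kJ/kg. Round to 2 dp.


eta_ith = (IP / (mf * LHV)) * 100
Denominator = 0.0285 * 42650 = 1215.5250 kW
eta_ith = (301 / 1215.5250) * 100 = 24.76%


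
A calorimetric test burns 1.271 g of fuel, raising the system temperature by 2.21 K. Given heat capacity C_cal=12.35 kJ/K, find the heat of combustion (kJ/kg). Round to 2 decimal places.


Hc = C_cal * delta_T / m_fuel
Q_released = 12.35 * 2.21 = 27.2935 kJ
m_fuel = 1.271 g = 1.271/1000 kg = 0.001271 kg
Hc = 27.2935 / 0.001271 = 21474.04 kJ/kg


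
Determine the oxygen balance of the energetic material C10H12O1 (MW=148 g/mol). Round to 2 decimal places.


OB = -1600 * (2C + H/2 - O) / MW
Inner = 2*10 + 12/2 - 1 = 25.00
OB = -1600 * 25.00 / 148 = -270.27%


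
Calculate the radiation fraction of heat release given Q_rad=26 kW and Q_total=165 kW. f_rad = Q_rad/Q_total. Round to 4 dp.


f_rad = Q_rad / Q_total
f_rad = 26 / 165 = 0.1576


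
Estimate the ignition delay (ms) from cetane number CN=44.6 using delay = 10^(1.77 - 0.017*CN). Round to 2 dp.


delay = 10^(1.77 - 0.017*CN)
Exponent = 1.77 - 0.017*44.6 = 1.0118
delay = 10^1.0118 = 10.28 ms


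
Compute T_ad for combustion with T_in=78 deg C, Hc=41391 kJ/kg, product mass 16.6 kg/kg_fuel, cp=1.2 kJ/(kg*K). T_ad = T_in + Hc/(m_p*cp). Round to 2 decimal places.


T_ad = T_in + Hc / (m_p * cp)
Denominator = 16.6 * 1.2 = 19.9200
Temperature rise = 41391 / 19.9200 = 2077.86 K
T_ad = 78 + 2077.86 = 2155.86 deg C


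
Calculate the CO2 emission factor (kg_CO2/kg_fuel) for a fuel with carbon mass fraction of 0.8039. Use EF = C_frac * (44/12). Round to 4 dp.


EF = C_frac * (M_CO2 / M_C)
EF = 0.8039 * (44/12)
EF = 0.8039 * 3.666667 = 2.9476 kg_CO2/kg_fuel


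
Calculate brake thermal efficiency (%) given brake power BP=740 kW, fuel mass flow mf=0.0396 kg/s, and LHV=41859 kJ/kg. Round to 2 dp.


eta_BTE = (BP / (mf * LHV)) * 100
Denominator = 0.0396 * 41859 = 1657.6164 kW
eta_BTE = (740 / 1657.6164) * 100 = 44.64%


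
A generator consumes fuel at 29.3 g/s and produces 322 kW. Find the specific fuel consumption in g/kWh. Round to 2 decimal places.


SFC = (mf / BP) * 3600
Rate = 29.3 / 322 = 0.090994 g/(s*kW)
SFC = 0.090994 * 3600 = 327.58 g/kWh


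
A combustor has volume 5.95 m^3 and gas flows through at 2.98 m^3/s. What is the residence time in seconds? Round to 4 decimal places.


tau = V / Q_flow
tau = 5.95 / 2.98 = 1.9966 s


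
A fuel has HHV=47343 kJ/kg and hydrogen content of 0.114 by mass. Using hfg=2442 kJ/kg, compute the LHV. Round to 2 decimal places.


LHV = HHV - hfg * 9 * H
Water correction = 2442 * 9 * 0.114 = 2505.492 kJ/kg
LHV = 47343 - 2505.492 = 44837.51 kJ/kg


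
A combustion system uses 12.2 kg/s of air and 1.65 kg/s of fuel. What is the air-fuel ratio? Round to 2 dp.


AFR = m_air / m_fuel
AFR = 12.2 / 1.65 = 7.39


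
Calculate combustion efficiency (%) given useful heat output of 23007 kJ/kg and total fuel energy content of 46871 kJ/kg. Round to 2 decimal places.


Efficiency = (Q_useful / Q_fuel) * 100
Efficiency = (23007 / 46871) * 100
Efficiency = 0.4909 * 100 = 49.09%


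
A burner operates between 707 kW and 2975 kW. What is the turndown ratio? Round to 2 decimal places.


TDR = Q_max / Q_min
TDR = 2975 / 707 = 4.21


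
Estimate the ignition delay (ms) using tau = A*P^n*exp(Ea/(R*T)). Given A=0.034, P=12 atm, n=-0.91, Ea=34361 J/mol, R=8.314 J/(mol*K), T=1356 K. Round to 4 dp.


tau = A * P^n * exp(Ea/(R*T))
P^n = 12^(-0.91) = 0.10421856
Ea/(R*T) = 34361/(8.314*1356) = 3.047868
exp(Ea/(R*T)) = 21.070364
tau = 0.034 * 0.10421856 * 21.070364 = 0.0747 ms


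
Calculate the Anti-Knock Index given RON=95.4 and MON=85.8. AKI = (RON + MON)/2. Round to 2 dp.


AKI = (RON + MON) / 2
AKI = (95.4 + 85.8) / 2
AKI = 181.2 / 2 = 90.60


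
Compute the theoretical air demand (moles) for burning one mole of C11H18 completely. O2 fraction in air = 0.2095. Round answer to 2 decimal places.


Balanced combustion: C11H18 + 15.5 O2 -> 11 CO2 + 9 H2O
O2 needed = C + H/4 = 11 + 18/4 = 15.50 moles
Air moles = O2 / 0.2095 = 15.50 / 0.2095 = 73.99 moles air


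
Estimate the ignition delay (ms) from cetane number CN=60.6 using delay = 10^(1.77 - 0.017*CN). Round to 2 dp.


delay = 10^(1.77 - 0.017*CN)
Exponent = 1.77 - 0.017*60.6 = 0.7398
delay = 10^0.7398 = 5.49 ms


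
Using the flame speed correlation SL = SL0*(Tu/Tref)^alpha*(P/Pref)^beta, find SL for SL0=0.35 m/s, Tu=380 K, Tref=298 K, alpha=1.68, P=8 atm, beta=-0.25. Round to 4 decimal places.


SL = SL0 * (Tu/Tref)^alpha * (P/Pref)^beta
T ratio = 380/298 = 1.27516779
(T ratio)^alpha = 1.27516779^1.68 = 1.504365
(P/Pref)^beta = 8^(-0.25) = 0.594604
SL = 0.35 * 1.504365 * 0.594604 = 0.3131 m/s


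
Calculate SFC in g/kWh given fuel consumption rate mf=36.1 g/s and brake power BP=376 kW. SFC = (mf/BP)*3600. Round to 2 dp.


SFC = (mf / BP) * 3600
Rate = 36.1 / 376 = 0.096011 g/(s*kW)
SFC = 0.096011 * 3600 = 345.64 g/kWh


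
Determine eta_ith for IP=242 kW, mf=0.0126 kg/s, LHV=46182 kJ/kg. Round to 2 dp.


eta_ith = (IP / (mf * LHV)) * 100
Denominator = 0.0126 * 46182 = 581.8932 kW
eta_ith = (242 / 581.8932) * 100 = 41.59%


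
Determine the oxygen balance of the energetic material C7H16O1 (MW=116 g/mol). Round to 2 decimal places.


OB = -1600 * (2C + H/2 - O) / MW
Inner = 2*7 + 16/2 - 1 = 21.00
OB = -1600 * 21.00 / 116 = -289.66%


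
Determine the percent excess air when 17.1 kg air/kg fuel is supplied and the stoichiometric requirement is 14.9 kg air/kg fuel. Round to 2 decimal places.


Excess air = actual - stoichiometric = 17.1 - 14.9 = 2.20 kg/kg fuel
Excess air % = (excess / stoich) * 100 = (2.20 / 14.9) * 100 = 14.77%


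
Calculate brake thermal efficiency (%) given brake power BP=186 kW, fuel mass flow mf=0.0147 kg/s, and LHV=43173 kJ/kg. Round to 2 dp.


eta_BTE = (BP / (mf * LHV)) * 100
Denominator = 0.0147 * 43173 = 634.6431 kW
eta_BTE = (186 / 634.6431) * 100 = 29.31%


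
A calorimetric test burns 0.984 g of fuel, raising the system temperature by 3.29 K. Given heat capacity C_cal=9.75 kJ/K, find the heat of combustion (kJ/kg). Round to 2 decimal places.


Hc = C_cal * delta_T / m_fuel
Q_released = 9.75 * 3.29 = 32.0775 kJ
m_fuel = 0.984 g = 0.984/1000 kg = 0.000984 kg
Hc = 32.0775 / 0.000984 = 32599.09 kJ/kg


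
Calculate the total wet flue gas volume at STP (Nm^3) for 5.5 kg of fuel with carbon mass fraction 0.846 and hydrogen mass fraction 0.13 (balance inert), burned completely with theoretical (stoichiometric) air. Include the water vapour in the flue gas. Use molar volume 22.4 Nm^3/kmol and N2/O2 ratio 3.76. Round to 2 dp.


Per kg fuel: CO2 = (C/12 kmol)*22.4 = (0.846/12)*22.4 = 1.57920 Nm^3
Per kg fuel: H2O = (H/2 kmol)*22.4 = (0.13/2)*22.4 = 1.45600 Nm^3
O2 needed per kg fuel = C/12 + H/4 = 0.846/12 + 0.13/4 = 0.10300000 kmol
Per kg fuel: N2 = O2*3.76*22.4 = 0.10300000*3.76*22.4 = 8.67507 Nm^3
Total per kg = 1.57920 + 1.45600 + 8.67507 = 11.71027 Nm^3
Total = 11.71027 * 5.5 = 64.41 Nm^3


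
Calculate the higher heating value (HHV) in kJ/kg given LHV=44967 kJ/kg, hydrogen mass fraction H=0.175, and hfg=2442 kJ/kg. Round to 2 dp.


HHV = LHV + hfg * 9 * H
Water addition = 2442 * 9 * 0.175 = 3846.150 kJ/kg
HHV = 44967 + 3846.150 = 48813.15 kJ/kg


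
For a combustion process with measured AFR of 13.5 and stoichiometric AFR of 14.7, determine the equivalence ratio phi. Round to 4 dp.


phi = AFR_stoich / AFR_actual
phi = 14.7 / 13.5 = 1.0889


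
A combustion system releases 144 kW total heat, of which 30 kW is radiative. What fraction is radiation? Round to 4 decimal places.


f_rad = Q_rad / Q_total
f_rad = 30 / 144 = 0.2083


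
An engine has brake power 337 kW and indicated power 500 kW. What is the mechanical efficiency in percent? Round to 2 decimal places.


eta_mech = (BP / IP) * 100
Ratio = 337 / 500 = 0.6740
eta_mech = 0.6740 * 100 = 67.40%


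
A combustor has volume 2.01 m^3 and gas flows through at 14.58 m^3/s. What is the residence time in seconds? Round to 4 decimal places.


tau = V / Q_flow
tau = 2.01 / 14.58 = 0.1379 s


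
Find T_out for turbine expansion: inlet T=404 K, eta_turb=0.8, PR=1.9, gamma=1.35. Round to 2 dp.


T_out = T_in * (1 - eta * (1 - PR^(-(gamma-1)/gamma)))
Exponent = -(1.35-1)/1.35 = -0.25925926
PR^exp = 1.9^(-0.25925926) = 0.84670193
Factor = 1 - 0.8*(1 - 0.84670193) = 0.87736154
T_out = 404 * 0.87736154 = 354.45 K


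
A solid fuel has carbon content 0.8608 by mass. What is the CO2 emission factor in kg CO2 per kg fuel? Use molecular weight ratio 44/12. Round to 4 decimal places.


EF = C_frac * (M_CO2 / M_C)
EF = 0.8608 * (44/12)
EF = 0.8608 * 3.666667 = 3.1563 kg_CO2/kg_fuel


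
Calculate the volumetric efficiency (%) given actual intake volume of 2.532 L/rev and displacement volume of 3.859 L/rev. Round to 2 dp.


eta_v = (V_actual / V_disp) * 100
Ratio = 2.532 / 3.859 = 0.6561
eta_v = 0.6561 * 100 = 65.61%


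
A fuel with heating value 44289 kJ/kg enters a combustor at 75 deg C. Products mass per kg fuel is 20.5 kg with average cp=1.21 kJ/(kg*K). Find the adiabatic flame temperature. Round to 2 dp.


T_ad = T_in + Hc / (m_p * cp)
Denominator = 20.5 * 1.21 = 24.8050
Temperature rise = 44289 / 24.8050 = 1785.49 K
T_ad = 75 + 1785.49 = 1860.49 deg C


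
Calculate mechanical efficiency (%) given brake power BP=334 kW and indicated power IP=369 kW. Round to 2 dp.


eta_mech = (BP / IP) * 100
Ratio = 334 / 369 = 0.9051
eta_mech = 0.9051 * 100 = 90.51%


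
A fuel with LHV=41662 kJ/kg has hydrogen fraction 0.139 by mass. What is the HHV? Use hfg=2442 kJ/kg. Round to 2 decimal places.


HHV = LHV + hfg * 9 * H
Water addition = 2442 * 9 * 0.139 = 3054.942 kJ/kg
HHV = 41662 + 3054.942 = 44716.94 kJ/kg


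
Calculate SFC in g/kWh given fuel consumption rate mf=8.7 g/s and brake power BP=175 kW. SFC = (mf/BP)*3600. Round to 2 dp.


SFC = (mf / BP) * 3600
Rate = 8.7 / 175 = 0.049714 g/(s*kW)
SFC = 0.049714 * 3600 = 178.97 g/kWh


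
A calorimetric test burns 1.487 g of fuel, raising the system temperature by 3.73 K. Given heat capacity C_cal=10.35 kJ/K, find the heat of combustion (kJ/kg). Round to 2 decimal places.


Hc = C_cal * delta_T / m_fuel
Q_released = 10.35 * 3.73 = 38.6055 kJ
m_fuel = 1.487 g = 1.487/1000 kg = 0.001487 kg
Hc = 38.6055 / 0.001487 = 25962.00 kJ/kg


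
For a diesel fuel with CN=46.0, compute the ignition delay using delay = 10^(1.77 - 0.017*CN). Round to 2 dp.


delay = 10^(1.77 - 0.017*CN)
Exponent = 1.77 - 0.017*46.0 = 0.9880
delay = 10^0.9880 = 9.73 ms


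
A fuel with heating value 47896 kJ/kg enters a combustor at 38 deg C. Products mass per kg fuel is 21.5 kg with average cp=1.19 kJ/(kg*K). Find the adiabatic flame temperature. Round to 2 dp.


T_ad = T_in + Hc / (m_p * cp)
Denominator = 21.5 * 1.19 = 25.5850
Temperature rise = 47896 / 25.5850 = 1872.03 K
T_ad = 38 + 1872.03 = 1910.03 deg C


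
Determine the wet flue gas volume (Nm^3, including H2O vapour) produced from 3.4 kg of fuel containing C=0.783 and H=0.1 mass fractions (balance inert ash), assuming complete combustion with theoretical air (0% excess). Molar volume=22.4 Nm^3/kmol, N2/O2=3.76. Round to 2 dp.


Per kg fuel: CO2 = (C/12 kmol)*22.4 = (0.783/12)*22.4 = 1.46160 Nm^3
Per kg fuel: H2O = (H/2 kmol)*22.4 = (0.1/2)*22.4 = 1.12000 Nm^3
O2 needed per kg fuel = C/12 + H/4 = 0.783/12 + 0.1/4 = 0.09025000 kmol
Per kg fuel: N2 = O2*3.76*22.4 = 0.09025000*3.76*22.4 = 7.60122 Nm^3
Total per kg = 1.46160 + 1.12000 + 7.60122 = 10.18282 Nm^3
Total = 10.18282 * 3.4 = 34.62 Nm^3


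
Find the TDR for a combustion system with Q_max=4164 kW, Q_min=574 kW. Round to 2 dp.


TDR = Q_max / Q_min
TDR = 4164 / 574 = 7.25


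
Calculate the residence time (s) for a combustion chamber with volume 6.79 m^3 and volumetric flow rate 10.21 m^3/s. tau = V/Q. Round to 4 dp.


tau = V / Q_flow
tau = 6.79 / 10.21 = 0.6650 s


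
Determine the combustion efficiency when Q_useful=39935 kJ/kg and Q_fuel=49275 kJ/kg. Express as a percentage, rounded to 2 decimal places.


Efficiency = (Q_useful / Q_fuel) * 100
Efficiency = (39935 / 49275) * 100
Efficiency = 0.8105 * 100 = 81.05%


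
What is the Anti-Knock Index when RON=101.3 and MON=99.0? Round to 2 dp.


AKI = (RON + MON) / 2
AKI = (101.3 + 99.0) / 2
AKI = 200.3 / 2 = 100.15


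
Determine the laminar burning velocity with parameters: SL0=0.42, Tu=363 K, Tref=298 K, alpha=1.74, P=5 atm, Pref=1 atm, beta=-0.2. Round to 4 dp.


SL = SL0 * (Tu/Tref)^alpha * (P/Pref)^beta
T ratio = 363/298 = 1.21812081
(T ratio)^alpha = 1.21812081^1.74 = 1.409617
(P/Pref)^beta = 5^(-0.2) = 0.724780
SL = 0.42 * 1.409617 * 0.724780 = 0.4291 m/s


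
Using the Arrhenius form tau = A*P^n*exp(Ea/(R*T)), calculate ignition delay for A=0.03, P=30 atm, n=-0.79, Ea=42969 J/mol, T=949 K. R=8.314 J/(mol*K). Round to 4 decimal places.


tau = A * P^n * exp(Ea/(R*T))
P^n = 30^(-0.79) = 0.06808857
Ea/(R*T) = 42969/(8.314*949) = 5.446017
exp(Ea/(R*T)) = 231.832996
tau = 0.03 * 0.06808857 * 231.832996 = 0.4736 ms


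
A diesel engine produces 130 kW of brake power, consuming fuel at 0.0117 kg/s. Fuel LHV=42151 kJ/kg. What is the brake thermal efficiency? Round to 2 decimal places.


eta_BTE = (BP / (mf * LHV)) * 100
Denominator = 0.0117 * 42151 = 493.1667 kW
eta_BTE = (130 / 493.1667) * 100 = 26.36%


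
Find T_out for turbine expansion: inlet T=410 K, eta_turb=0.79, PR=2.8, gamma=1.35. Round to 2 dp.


T_out = T_in * (1 - eta * (1 - PR^(-(gamma-1)/gamma)))
Exponent = -(1.35-1)/1.35 = -0.25925926
PR^exp = 2.8^(-0.25925926) = 0.76572026
Factor = 1 - 0.79*(1 - 0.76572026) = 0.81491901
T_out = 410 * 0.81491901 = 334.12 K


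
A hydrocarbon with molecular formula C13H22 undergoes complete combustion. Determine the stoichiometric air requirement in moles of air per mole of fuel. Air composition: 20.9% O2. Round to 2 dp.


Balanced combustion: C13H22 + 18.5 O2 -> 13 CO2 + 11 H2O
O2 needed = C + H/4 = 13 + 22/4 = 18.50 moles
Air moles = O2 / 0.209 = 18.50 / 0.209 = 88.52 moles air


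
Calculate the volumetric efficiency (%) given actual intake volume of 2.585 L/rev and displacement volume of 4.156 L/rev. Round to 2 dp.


eta_v = (V_actual / V_disp) * 100
Ratio = 2.585 / 4.156 = 0.6220
eta_v = 0.6220 * 100 = 62.20%


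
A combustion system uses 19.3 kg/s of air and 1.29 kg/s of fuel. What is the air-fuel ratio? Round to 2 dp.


AFR = m_air / m_fuel
AFR = 19.3 / 1.29 = 14.96


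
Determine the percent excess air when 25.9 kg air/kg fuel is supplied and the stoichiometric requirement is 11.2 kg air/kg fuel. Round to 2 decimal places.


Excess air = actual - stoichiometric = 25.9 - 11.2 = 14.70 kg/kg fuel
Excess air % = (excess / stoich) * 100 = (14.70 / 11.2) * 100 = 131.25%


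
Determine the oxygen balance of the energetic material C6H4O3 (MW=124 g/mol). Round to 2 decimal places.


OB = -1600 * (2C + H/2 - O) / MW
Inner = 2*6 + 4/2 - 3 = 11.00
OB = -1600 * 11.00 / 124 = -141.94%


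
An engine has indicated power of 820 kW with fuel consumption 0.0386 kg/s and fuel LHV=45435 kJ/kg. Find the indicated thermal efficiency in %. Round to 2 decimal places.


eta_ith = (IP / (mf * LHV)) * 100
Denominator = 0.0386 * 45435 = 1753.7910 kW
eta_ith = (820 / 1753.7910) * 100 = 46.76%


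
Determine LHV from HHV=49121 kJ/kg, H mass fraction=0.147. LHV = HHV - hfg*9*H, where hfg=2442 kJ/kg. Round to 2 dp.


LHV = HHV - hfg * 9 * H
Water correction = 2442 * 9 * 0.147 = 3230.766 kJ/kg
LHV = 49121 - 3230.766 = 45890.23 kJ/kg


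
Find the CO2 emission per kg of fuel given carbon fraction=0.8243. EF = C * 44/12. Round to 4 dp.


EF = C_frac * (M_CO2 / M_C)
EF = 0.8243 * (44/12)
EF = 0.8243 * 3.666667 = 3.0224 kg_CO2/kg_fuel


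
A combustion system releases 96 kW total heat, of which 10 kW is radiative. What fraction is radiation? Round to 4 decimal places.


f_rad = Q_rad / Q_total
f_rad = 10 / 96 = 0.1042


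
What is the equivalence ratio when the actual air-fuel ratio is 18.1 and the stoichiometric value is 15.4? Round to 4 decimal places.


phi = AFR_stoich / AFR_actual
phi = 15.4 / 18.1 = 0.8508


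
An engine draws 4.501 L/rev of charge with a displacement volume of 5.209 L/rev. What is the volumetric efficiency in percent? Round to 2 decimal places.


eta_v = (V_actual / V_disp) * 100
Ratio = 4.501 / 5.209 = 0.8641
eta_v = 0.8641 * 100 = 86.41%


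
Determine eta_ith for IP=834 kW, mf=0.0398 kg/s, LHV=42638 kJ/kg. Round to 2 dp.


eta_ith = (IP / (mf * LHV)) * 100
Denominator = 0.0398 * 42638 = 1696.9924 kW
eta_ith = (834 / 1696.9924) * 100 = 49.15%


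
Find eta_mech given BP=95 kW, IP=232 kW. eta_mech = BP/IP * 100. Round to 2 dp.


eta_mech = (BP / IP) * 100
Ratio = 95 / 232 = 0.4095
eta_mech = 0.4095 * 100 = 40.95%


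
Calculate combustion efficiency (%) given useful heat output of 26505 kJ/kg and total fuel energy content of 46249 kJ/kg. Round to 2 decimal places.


Efficiency = (Q_useful / Q_fuel) * 100
Efficiency = (26505 / 46249) * 100
Efficiency = 0.5731 * 100 = 57.31%


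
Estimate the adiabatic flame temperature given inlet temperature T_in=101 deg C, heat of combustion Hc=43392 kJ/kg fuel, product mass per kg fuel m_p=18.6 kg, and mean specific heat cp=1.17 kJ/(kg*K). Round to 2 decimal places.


T_ad = T_in + Hc / (m_p * cp)
Denominator = 18.6 * 1.17 = 21.7620
Temperature rise = 43392 / 21.7620 = 1993.93 K
T_ad = 101 + 1993.93 = 2094.93 deg C


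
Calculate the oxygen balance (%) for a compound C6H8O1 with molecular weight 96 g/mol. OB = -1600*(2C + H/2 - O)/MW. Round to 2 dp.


OB = -1600 * (2C + H/2 - O) / MW
Inner = 2*6 + 8/2 - 1 = 15.00
OB = -1600 * 15.00 / 96 = -250.00%


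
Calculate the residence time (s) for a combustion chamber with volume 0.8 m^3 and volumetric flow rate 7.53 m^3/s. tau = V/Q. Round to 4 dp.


tau = V / Q_flow
tau = 0.8 / 7.53 = 0.1062 s


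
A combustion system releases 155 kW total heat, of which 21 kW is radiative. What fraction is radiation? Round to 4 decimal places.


f_rad = Q_rad / Q_total
f_rad = 21 / 155 = 0.1355


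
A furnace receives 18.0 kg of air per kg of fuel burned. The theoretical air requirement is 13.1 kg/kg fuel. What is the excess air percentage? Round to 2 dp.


Excess air = actual - stoichiometric = 18.0 - 13.1 = 4.90 kg/kg fuel
Excess air % = (excess / stoich) * 100 = (4.90 / 13.1) * 100 = 37.40%
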